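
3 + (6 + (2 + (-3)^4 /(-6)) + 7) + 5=19 /2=9.50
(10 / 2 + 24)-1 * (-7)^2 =-20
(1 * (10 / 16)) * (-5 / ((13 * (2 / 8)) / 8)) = -7.69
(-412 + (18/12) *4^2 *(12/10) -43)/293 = -2131/1465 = -1.45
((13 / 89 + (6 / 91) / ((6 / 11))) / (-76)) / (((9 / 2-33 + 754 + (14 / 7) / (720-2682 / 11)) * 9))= -314571 / 584777191271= -0.00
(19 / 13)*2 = 38 / 13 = 2.92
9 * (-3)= -27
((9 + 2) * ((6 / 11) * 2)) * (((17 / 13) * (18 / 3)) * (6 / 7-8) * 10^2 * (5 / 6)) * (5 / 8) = -3187500 / 91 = -35027.47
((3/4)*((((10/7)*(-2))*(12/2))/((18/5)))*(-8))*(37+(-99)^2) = 1967600/7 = 281085.71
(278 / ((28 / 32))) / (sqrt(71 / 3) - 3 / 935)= 4678740 / 108622409 + 486069100 * sqrt(213) / 108622409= 65.35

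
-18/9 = -2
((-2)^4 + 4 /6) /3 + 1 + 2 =77 /9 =8.56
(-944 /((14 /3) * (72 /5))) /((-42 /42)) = 295 /21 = 14.05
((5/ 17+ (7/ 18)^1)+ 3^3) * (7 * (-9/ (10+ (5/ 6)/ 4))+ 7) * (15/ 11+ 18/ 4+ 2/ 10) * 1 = 163854553/ 1178100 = 139.08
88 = 88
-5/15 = -1/3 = -0.33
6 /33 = 2 /11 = 0.18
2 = 2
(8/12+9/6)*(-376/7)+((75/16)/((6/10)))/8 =-310207/2688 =-115.40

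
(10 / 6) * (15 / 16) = 25 / 16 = 1.56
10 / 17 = 0.59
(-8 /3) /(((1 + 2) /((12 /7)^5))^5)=-10468720619376572066955264 /1341068619663964900807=-7806.25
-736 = -736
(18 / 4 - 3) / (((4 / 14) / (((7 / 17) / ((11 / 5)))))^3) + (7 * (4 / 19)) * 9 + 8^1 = 43107657317 / 1987917712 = 21.68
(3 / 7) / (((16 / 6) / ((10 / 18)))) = 5 / 56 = 0.09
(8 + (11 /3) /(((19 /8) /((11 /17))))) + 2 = 10658 /969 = 11.00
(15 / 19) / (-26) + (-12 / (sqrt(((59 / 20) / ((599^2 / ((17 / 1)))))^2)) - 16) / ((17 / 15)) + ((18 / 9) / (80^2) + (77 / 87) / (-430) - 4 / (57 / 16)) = -3820131680100650503 / 50417870006400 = -75769.40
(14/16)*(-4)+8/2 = 1/2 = 0.50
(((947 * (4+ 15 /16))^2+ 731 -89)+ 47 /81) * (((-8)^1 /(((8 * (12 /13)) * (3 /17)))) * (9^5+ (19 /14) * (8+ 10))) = -7928826049889.33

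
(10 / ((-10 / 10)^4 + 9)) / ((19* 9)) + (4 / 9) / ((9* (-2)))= -0.02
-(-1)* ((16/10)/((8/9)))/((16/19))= 171/80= 2.14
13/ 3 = 4.33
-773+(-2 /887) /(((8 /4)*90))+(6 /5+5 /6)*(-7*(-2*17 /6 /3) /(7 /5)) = -753.80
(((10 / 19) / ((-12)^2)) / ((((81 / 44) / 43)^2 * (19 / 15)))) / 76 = 5593225 / 270011394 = 0.02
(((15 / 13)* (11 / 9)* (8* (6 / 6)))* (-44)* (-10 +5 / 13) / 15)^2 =234256000000 / 2313441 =101258.69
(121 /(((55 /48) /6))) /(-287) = -3168 /1435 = -2.21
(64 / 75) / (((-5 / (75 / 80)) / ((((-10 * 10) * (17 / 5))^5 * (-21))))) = -15266302464000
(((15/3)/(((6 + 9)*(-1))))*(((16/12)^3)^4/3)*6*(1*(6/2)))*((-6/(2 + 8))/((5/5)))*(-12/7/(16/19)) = -159383552/2066715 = -77.12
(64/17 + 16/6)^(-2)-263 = -28291991/107584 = -262.98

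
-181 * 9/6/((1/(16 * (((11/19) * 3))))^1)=-143352/19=-7544.84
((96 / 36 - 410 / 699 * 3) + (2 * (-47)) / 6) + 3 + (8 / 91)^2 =-22675028 / 1929473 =-11.75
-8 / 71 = -0.11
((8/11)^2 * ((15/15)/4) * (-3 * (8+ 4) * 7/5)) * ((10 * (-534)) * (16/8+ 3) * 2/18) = 2392320/121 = 19771.24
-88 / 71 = -1.24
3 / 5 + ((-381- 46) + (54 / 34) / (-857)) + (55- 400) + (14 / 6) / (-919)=-154923971291 / 200833665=-771.40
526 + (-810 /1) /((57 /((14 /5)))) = 9238 /19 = 486.21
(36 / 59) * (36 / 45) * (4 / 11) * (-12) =-2.13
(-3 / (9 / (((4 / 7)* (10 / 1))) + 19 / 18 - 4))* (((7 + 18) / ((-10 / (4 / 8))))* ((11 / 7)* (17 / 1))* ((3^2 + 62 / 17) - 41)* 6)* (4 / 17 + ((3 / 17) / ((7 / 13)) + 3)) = 18209188800 / 410669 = 44340.31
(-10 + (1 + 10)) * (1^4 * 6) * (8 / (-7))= -48 / 7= -6.86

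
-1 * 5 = -5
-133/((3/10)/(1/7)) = -63.33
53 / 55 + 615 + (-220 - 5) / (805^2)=878151143 / 1425655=615.96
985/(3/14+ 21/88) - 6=605086/279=2168.77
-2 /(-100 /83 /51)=4233 /50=84.66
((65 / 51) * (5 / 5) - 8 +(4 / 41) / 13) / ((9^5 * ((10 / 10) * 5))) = -36523 / 1605128967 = -0.00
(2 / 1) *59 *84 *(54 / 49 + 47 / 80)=1172271 / 70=16746.73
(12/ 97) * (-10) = -120/ 97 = -1.24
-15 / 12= -5 / 4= -1.25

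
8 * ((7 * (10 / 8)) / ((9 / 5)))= 350 / 9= 38.89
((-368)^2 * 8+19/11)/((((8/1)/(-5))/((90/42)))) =-893799825/616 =-1450973.74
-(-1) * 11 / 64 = 11 / 64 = 0.17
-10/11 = -0.91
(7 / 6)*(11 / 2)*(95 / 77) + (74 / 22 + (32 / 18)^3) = 542051 / 32076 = 16.90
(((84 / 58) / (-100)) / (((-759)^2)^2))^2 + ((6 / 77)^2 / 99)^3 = 0.00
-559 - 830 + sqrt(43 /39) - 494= -1883 + sqrt(1677) /39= -1881.95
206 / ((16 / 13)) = 1339 / 8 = 167.38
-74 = -74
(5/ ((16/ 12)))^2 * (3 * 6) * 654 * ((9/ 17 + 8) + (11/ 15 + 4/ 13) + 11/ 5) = 1722493755/ 884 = 1948522.35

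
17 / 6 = 2.83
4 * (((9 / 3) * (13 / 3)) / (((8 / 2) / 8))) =104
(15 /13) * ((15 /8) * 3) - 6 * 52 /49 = 627 /5096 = 0.12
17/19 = 0.89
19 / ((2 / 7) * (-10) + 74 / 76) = -5054 / 501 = -10.09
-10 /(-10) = 1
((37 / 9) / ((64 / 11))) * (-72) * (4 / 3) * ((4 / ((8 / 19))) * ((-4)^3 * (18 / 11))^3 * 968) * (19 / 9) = 1512629600256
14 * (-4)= -56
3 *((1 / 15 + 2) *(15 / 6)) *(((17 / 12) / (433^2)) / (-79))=-527 / 355479144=-0.00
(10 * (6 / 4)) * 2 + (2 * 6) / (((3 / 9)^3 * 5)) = 474 / 5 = 94.80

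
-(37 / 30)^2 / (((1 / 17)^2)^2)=-114340249 / 900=-127044.72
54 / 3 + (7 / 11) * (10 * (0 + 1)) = 268 / 11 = 24.36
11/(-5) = -11/5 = -2.20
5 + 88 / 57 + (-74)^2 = 312505 / 57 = 5482.54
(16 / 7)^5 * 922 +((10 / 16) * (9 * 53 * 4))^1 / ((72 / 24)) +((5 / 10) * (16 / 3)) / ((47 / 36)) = 91509205267 / 1579858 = 57922.42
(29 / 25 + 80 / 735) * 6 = 9326 / 1225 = 7.61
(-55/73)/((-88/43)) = 215/584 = 0.37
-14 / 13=-1.08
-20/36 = -5/9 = -0.56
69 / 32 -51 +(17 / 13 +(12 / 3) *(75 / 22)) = -155125 / 4576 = -33.90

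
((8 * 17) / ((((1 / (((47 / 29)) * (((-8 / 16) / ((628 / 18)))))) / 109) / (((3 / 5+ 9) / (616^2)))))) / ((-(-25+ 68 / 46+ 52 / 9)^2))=100757580993 / 3641840802406730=0.00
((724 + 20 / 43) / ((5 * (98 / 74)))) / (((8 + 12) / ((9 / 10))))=1296702 / 263375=4.92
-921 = -921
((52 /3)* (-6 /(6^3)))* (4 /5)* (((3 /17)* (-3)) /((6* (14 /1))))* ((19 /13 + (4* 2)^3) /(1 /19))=8455 /357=23.68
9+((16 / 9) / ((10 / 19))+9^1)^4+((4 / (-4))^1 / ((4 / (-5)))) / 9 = 385167668629 / 16402500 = 23482.25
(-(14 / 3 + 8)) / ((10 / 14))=-266 / 15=-17.73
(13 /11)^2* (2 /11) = 338 /1331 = 0.25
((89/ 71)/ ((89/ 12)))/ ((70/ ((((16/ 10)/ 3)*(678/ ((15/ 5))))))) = 3616/ 12425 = 0.29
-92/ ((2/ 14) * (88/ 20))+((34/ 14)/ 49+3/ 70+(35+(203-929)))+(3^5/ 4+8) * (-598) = -41949.77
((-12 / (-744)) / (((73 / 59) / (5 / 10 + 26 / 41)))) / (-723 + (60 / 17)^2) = -17051 / 819471428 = -0.00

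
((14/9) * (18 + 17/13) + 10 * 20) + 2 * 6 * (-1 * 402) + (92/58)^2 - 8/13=-451845434/98397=-4592.07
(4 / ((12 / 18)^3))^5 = 14348907 / 32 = 448403.34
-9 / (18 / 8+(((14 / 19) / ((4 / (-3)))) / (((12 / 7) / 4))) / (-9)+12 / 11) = -67716 / 26215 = -2.58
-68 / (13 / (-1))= 68 / 13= 5.23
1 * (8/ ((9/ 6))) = 16/ 3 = 5.33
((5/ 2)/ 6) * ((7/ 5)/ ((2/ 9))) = 21/ 8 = 2.62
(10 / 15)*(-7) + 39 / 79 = -989 / 237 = -4.17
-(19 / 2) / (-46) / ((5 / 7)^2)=931 / 2300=0.40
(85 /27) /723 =85 /19521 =0.00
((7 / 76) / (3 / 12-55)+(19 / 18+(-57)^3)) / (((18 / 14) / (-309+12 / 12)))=4984135292906 / 112347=44363759.54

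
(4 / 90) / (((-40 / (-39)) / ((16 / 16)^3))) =13 / 300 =0.04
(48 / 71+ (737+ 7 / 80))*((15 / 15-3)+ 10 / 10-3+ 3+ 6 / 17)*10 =-4773.76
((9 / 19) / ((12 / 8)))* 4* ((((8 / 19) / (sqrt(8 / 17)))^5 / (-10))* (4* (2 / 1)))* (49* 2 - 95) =-10653696* sqrt(34) / 235229405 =-0.26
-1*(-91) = 91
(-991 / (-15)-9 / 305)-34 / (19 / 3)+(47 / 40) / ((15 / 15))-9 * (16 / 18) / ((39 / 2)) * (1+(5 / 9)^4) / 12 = 2199540791693 / 35587651320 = 61.81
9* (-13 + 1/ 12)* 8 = -930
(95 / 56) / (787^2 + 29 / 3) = 285 / 104055616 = 0.00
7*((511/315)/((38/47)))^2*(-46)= -1895253521/1462050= -1296.30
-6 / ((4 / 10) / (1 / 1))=-15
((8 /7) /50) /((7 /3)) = 12 /1225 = 0.01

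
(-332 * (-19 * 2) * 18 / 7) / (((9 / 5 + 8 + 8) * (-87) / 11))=-230.44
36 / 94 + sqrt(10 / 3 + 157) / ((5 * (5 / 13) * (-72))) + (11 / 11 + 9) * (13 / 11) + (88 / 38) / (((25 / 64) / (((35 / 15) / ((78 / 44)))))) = 574771388 / 28732275-13 * sqrt(1443) / 5400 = 19.91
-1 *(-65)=65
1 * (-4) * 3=-12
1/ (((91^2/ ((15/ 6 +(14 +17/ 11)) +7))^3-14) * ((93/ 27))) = 501852453/ 62482251022129358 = 0.00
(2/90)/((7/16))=16/315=0.05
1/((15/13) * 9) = 13/135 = 0.10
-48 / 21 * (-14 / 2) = 16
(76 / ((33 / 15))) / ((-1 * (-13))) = 380 / 143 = 2.66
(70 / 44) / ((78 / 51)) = 595 / 572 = 1.04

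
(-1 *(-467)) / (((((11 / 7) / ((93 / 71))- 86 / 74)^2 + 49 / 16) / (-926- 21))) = -4105369651306896 / 28442070337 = -144341.45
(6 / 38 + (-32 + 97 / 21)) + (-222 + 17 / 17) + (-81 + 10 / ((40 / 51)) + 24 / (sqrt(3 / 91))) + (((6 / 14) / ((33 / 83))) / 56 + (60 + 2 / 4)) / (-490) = -38129041523 / 120434160 + 8 * sqrt(273) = -184.41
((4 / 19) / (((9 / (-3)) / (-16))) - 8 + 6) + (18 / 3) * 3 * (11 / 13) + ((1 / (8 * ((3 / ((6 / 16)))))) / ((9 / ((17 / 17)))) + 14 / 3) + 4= 3275383 / 142272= 23.02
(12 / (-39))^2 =16 / 169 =0.09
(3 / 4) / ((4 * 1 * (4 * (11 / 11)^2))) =3 / 64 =0.05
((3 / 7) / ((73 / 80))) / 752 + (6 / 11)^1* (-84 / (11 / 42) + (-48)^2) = 3143731047 / 2906057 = 1081.79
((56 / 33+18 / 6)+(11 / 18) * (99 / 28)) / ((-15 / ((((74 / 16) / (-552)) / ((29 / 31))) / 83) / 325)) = 1416545 / 88349184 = 0.02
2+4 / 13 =30 / 13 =2.31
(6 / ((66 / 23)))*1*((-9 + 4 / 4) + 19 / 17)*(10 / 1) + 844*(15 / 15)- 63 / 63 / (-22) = 261853 / 374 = 700.14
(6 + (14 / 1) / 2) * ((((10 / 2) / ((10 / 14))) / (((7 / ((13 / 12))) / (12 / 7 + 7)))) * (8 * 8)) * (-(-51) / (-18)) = -1402024 / 63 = -22254.35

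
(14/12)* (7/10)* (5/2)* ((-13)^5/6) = -18193357/144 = -126342.76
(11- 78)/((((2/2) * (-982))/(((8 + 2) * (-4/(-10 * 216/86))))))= 0.11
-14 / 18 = -7 / 9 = -0.78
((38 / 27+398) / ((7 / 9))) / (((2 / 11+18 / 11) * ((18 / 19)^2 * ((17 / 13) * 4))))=17396951 / 289170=60.16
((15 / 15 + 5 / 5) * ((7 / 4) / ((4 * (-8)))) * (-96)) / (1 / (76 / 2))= 399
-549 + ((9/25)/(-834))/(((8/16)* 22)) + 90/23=-958453719/1758350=-545.09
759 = 759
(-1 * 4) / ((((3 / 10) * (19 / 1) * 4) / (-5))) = 0.88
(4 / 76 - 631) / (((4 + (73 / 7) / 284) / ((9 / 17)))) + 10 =-72.75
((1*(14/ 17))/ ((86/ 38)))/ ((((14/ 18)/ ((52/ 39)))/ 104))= 47424/ 731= 64.88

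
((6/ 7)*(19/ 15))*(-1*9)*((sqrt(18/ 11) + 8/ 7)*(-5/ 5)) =2736/ 245 + 1026*sqrt(22)/ 385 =23.67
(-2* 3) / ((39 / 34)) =-68 / 13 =-5.23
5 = 5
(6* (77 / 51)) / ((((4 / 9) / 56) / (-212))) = -4113648 / 17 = -241979.29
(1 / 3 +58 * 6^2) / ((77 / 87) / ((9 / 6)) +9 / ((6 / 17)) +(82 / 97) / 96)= 80.02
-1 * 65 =-65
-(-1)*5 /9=5 /9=0.56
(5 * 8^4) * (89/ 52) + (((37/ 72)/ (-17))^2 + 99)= 684617009989/ 19476288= 35151.31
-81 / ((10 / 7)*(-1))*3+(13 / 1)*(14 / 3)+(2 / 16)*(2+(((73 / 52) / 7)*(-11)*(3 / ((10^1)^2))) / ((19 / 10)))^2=26546167454803 / 114794534400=231.25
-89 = -89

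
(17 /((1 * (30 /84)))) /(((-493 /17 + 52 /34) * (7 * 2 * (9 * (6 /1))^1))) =-289 /126090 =-0.00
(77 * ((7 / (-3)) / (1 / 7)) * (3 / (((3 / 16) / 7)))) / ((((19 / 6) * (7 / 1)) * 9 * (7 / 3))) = -17248 / 57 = -302.60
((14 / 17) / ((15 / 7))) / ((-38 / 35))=-343 / 969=-0.35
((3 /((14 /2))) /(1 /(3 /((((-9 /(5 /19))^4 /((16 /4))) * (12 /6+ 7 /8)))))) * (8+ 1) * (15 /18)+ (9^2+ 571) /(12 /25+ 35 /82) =718.99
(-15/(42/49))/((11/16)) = -280/11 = -25.45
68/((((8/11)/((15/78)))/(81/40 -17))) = -112013/416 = -269.26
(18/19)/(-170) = -0.01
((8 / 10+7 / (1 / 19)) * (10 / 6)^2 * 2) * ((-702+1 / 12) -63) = -10234585 / 18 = -568588.06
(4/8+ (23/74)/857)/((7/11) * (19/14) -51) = -349052/34975027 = -0.01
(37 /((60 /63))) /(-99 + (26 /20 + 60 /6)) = -777 /1754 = -0.44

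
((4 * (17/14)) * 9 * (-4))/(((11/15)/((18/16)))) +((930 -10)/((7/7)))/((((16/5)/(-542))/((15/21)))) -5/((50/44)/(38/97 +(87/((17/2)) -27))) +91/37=-374153221559/3355715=-111497.32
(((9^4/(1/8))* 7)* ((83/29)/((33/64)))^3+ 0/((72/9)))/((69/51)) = 34675075955294208/746620457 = 46442708.11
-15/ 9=-5/ 3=-1.67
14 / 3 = 4.67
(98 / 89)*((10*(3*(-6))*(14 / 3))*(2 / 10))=-16464 / 89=-184.99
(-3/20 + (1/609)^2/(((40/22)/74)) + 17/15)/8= 7294807/59340960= 0.12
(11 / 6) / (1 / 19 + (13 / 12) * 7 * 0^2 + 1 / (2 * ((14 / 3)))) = 2926 / 255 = 11.47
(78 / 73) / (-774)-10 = -10.00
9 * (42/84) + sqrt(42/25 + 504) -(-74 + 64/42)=7 * sqrt(258)/5 + 3233/42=99.46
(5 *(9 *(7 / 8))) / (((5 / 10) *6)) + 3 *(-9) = -111 / 8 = -13.88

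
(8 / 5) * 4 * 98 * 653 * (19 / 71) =38908352 / 355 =109600.99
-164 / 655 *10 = -2.50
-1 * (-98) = 98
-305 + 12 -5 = -298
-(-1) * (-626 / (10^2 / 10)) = -313 / 5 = -62.60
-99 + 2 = -97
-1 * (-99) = 99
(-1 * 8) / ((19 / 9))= -72 / 19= -3.79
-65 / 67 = -0.97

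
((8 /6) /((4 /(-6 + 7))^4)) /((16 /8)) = 0.00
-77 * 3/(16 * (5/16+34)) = -77/183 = -0.42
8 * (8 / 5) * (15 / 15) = 12.80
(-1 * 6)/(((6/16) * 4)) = -4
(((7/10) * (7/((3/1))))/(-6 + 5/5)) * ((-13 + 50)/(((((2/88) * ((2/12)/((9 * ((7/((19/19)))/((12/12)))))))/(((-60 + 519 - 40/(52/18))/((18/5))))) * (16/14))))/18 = -628344101/520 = -1208354.04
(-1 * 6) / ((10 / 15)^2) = -27 / 2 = -13.50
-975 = -975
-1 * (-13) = 13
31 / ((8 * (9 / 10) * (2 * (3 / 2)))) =155 / 108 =1.44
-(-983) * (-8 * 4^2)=-125824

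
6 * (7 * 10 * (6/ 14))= 180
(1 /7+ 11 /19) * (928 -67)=11808 /19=621.47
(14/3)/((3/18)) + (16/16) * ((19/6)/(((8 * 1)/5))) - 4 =1247/48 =25.98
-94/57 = -1.65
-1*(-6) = 6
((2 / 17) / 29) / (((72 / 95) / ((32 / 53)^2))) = 24320 / 12463533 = 0.00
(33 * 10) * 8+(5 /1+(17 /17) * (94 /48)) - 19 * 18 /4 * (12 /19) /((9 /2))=63239 /24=2634.96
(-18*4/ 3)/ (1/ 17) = -408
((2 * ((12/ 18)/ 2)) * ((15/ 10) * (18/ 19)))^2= 324/ 361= 0.90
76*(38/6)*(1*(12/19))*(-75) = -22800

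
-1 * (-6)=6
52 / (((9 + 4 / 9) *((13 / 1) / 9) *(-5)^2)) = 324 / 2125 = 0.15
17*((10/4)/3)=85/6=14.17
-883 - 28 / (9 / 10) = -8227 / 9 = -914.11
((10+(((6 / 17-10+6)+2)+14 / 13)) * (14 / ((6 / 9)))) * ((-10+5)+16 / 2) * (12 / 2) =787752 / 221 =3564.49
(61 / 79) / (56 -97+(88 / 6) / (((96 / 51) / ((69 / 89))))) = -43432 / 1966389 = -0.02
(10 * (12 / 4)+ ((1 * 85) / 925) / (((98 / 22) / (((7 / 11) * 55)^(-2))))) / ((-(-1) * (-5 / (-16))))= 5330222992 / 55523125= 96.00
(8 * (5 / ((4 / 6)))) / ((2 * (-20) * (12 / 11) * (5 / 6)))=-33 / 20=-1.65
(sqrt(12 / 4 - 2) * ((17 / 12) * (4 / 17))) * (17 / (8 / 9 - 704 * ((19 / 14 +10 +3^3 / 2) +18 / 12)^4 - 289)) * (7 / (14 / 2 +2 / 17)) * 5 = -72858345 / 888354668823589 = -0.00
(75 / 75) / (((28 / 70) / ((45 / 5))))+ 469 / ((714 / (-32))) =151 / 102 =1.48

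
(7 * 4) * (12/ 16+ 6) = 189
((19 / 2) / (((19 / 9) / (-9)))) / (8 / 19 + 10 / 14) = -35.67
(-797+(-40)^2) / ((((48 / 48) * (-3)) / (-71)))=57013 / 3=19004.33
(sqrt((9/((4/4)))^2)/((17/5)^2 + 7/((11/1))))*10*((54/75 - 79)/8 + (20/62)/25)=-232485/3224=-72.11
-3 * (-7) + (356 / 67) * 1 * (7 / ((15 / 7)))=38549 / 1005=38.36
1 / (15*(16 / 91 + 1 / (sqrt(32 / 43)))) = -46592 / 5218365 + 33124*sqrt(86) / 5218365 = 0.05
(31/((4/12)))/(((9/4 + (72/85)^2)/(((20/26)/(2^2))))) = 2239750/371631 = 6.03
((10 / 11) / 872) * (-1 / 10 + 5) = 49 / 9592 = 0.01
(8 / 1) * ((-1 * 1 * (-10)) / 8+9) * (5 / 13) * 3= 1230 / 13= 94.62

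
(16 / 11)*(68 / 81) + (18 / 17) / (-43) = 1.20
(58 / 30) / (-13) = -29 / 195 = -0.15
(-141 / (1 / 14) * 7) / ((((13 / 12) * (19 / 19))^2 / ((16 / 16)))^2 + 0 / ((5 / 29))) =-286530048 / 28561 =-10032.21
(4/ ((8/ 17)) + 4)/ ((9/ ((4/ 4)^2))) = 25/ 18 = 1.39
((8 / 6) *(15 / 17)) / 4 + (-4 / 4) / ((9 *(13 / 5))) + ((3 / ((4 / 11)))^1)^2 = 2174021 / 31824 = 68.31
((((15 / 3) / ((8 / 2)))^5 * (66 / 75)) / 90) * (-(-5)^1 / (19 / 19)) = 1375 / 9216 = 0.15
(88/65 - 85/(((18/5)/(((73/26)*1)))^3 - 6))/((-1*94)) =-285319703209/1156375654980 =-0.25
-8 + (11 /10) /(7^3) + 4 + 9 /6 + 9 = 11153 /1715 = 6.50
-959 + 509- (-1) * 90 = -360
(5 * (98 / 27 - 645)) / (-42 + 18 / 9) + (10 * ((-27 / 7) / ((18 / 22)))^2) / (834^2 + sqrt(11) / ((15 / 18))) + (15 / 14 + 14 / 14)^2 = 300341347309836883 / 3555916396033176 - 9075 * sqrt(11) / 16462575907561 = 84.46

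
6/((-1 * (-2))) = 3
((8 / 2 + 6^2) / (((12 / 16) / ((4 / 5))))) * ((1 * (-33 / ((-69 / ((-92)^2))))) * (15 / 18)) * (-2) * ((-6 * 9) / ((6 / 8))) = 20725760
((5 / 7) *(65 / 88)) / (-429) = -25 / 20328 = -0.00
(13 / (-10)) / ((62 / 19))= -247 / 620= -0.40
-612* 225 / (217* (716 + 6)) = -68850 / 78337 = -0.88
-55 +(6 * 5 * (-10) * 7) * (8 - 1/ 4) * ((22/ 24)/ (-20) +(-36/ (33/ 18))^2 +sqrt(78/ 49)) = -12147884745/ 1936 - 2325 * sqrt(78) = -6295267.70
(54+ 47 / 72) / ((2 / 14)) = 27545 / 72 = 382.57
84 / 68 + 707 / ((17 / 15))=10626 / 17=625.06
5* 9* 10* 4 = 1800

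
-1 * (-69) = 69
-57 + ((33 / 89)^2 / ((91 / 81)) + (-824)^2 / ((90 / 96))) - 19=7829793511171 / 10812165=724165.19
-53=-53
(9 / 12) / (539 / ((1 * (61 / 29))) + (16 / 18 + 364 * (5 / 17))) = 27999 / 13596076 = 0.00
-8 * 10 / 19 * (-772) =61760 / 19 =3250.53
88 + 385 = 473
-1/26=-0.04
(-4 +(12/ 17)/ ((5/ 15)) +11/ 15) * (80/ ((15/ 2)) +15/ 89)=-847649/ 68085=-12.45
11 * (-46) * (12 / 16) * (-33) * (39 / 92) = 42471 / 8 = 5308.88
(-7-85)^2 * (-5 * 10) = -423200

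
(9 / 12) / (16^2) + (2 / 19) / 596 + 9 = 26099501 / 2898944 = 9.00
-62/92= -0.67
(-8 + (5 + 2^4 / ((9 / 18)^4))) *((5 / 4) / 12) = 1265 / 48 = 26.35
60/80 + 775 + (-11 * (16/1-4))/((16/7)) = 718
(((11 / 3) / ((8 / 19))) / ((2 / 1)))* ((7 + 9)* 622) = 129998 / 3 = 43332.67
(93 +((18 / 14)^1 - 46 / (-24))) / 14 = 8081 / 1176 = 6.87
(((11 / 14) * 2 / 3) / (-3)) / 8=-11 / 504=-0.02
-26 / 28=-0.93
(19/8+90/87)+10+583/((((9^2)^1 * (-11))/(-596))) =7580407/18792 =403.38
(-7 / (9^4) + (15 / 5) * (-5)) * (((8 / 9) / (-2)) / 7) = 393688 / 413343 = 0.95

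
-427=-427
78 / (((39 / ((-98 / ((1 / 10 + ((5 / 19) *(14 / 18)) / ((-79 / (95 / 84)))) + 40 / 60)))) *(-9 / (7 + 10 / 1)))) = 15793680 / 32581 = 484.75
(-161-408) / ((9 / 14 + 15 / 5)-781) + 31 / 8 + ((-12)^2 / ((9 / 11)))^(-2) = 4.61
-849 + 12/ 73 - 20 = -63425/ 73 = -868.84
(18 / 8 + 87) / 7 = 51 / 4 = 12.75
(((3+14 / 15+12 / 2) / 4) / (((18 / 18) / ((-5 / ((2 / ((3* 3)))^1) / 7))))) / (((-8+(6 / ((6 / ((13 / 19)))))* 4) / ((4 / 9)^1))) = 2831 / 4200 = 0.67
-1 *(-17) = 17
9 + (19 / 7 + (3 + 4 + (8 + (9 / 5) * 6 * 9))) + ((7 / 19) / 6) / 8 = 3955589 / 31920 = 123.92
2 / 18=1 / 9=0.11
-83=-83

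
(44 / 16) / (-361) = -11 / 1444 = -0.01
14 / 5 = 2.80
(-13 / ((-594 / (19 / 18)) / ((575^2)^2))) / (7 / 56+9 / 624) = 18112346545.76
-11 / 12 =-0.92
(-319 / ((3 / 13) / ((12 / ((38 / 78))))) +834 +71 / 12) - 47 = -7582399 / 228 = -33256.14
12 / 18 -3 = -7 / 3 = -2.33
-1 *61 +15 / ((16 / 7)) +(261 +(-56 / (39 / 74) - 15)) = 53231 / 624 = 85.31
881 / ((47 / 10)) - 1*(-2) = 8904 / 47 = 189.45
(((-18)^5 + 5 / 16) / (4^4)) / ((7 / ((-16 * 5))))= 151165415 / 1792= 84355.70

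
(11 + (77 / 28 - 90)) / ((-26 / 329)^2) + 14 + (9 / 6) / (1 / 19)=-32898585 / 2704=-12166.64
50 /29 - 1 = 0.72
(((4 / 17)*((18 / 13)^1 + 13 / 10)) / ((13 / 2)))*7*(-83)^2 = 67319308 / 14365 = 4686.34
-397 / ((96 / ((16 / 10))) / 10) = -397 / 6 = -66.17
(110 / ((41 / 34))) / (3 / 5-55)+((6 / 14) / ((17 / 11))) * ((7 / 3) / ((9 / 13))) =-18623 / 25092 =-0.74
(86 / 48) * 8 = 43 / 3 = 14.33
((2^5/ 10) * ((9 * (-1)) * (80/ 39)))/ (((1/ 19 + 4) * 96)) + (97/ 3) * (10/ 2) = 485029/ 3003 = 161.51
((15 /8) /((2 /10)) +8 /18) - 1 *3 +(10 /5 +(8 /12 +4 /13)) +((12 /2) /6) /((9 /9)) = 10103 /936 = 10.79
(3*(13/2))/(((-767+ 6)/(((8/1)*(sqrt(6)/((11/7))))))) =-1092*sqrt(6)/8371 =-0.32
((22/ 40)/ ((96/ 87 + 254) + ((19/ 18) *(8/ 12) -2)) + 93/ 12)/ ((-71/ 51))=-785703909/ 141099010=-5.57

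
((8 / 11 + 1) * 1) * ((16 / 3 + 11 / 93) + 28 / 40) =36233 / 3410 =10.63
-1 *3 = -3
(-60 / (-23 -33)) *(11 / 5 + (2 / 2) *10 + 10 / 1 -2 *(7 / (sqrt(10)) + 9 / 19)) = 6057 / 266 -3 *sqrt(10) / 2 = 18.03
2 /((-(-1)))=2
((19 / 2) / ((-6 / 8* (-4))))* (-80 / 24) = -95 / 9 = -10.56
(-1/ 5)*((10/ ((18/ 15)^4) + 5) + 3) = -8309/ 3240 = -2.56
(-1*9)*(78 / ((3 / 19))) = -4446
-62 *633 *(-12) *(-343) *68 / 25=-10984484448 / 25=-439379377.92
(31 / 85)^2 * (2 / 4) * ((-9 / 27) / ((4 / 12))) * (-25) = 961 / 578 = 1.66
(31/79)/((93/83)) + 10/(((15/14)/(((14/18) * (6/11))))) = 33707/7821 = 4.31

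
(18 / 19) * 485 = 8730 / 19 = 459.47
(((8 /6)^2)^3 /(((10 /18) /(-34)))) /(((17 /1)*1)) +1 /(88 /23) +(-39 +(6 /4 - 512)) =-20295761 /35640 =-569.47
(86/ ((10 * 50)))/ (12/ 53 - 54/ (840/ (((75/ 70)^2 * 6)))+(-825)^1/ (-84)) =3126788/ 174610375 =0.02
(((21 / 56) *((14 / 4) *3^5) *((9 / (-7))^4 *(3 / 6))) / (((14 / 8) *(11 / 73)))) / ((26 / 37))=12918799269 / 5493488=2351.66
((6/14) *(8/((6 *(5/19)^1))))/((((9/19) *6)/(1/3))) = 722/2835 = 0.25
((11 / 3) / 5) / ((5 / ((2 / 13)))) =22 / 975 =0.02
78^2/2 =3042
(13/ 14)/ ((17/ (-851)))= -11063/ 238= -46.48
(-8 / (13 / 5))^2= 1600 / 169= 9.47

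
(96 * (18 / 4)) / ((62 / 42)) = 9072 / 31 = 292.65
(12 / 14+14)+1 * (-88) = -512 / 7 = -73.14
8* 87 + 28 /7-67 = 633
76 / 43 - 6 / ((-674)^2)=17262359 / 9766934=1.77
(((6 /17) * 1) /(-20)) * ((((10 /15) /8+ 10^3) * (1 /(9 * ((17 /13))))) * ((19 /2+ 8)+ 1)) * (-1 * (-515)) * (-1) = 594565543 /41616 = 14286.95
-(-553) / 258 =553 / 258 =2.14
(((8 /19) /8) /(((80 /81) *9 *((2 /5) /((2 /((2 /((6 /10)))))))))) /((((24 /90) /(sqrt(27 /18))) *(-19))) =-0.00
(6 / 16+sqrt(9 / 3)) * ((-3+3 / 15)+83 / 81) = -719 * sqrt(3) / 405 -719 / 1080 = -3.74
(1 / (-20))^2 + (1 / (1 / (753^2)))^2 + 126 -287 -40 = 128599682352001 / 400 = 321499205880.00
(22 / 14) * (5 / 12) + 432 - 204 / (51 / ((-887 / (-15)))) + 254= 63017 / 140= 450.12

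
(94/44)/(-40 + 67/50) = -1175/21263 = -0.06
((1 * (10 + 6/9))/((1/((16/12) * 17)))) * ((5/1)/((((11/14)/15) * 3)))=761600/99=7692.93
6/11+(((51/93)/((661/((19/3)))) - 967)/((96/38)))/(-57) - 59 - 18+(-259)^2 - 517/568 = 231638011346795/3456749736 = 67010.35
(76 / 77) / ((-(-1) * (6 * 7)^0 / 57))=4332 / 77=56.26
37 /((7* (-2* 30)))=-37 /420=-0.09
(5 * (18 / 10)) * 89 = 801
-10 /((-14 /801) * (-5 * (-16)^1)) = 7.15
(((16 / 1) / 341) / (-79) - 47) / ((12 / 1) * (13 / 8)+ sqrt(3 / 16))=-131679496 / 54605353+ 5064596 * sqrt(3) / 163816059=-2.36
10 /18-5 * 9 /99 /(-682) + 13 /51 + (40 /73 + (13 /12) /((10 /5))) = 637049405 /335159352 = 1.90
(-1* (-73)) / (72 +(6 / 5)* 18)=365 / 468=0.78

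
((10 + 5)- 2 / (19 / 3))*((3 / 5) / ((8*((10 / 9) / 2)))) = 7533 / 3800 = 1.98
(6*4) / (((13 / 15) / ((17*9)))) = 55080 / 13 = 4236.92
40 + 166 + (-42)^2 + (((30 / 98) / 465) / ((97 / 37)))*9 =1970.00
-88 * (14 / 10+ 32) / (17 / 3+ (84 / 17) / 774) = -976616 / 1885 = -518.10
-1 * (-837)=837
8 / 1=8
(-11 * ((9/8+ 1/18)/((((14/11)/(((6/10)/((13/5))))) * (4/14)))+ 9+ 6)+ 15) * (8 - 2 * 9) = 987425/624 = 1582.41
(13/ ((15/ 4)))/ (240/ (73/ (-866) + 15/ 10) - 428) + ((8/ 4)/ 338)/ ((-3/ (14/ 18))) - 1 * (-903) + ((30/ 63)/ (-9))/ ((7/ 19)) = 3075392086603/ 3406347945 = 902.84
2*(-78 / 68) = -39 / 17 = -2.29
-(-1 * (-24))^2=-576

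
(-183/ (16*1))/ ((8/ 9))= -1647/ 128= -12.87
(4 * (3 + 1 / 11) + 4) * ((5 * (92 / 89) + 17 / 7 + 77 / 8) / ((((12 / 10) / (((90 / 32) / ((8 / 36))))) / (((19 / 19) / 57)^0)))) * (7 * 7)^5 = 105211462651666875 / 125312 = 839596069424.05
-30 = -30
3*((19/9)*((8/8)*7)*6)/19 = 14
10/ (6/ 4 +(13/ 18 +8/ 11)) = 495/ 146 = 3.39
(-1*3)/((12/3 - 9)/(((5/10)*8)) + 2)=-4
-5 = -5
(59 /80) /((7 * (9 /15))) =59 /336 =0.18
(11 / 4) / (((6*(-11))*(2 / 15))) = -5 / 16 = -0.31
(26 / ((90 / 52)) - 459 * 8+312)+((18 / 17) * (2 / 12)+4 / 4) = -2558008 / 765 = -3343.80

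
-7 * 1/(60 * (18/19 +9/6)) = -0.05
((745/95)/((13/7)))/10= 1043/2470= 0.42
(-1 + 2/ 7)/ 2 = -5/ 14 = -0.36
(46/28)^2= 529/196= 2.70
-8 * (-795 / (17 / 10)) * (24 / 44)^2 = 2289600 / 2057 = 1113.08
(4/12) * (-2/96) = -1/144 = -0.01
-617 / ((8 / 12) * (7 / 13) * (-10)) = 24063 / 140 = 171.88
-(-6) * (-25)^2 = 3750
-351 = -351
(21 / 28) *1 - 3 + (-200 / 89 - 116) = -120.50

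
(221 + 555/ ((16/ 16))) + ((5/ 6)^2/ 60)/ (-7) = 2346619/ 3024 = 776.00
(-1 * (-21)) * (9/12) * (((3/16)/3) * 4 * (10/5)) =63/8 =7.88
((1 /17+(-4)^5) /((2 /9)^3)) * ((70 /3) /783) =-5483205 /1972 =-2780.53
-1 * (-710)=710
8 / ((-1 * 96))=-1 / 12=-0.08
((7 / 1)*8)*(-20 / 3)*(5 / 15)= -1120 / 9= -124.44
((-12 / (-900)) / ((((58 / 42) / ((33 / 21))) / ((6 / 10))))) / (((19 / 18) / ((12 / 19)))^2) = 1539648 / 472413625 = 0.00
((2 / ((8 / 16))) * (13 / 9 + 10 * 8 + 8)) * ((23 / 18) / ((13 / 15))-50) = -6093850 / 351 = -17361.40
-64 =-64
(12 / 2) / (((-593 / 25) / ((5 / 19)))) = -750 / 11267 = -0.07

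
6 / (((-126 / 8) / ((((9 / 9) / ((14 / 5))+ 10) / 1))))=-580 / 147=-3.95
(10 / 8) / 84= 5 / 336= 0.01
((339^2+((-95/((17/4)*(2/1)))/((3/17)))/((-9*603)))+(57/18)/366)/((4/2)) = 456531108175/7945128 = 57460.51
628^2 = 394384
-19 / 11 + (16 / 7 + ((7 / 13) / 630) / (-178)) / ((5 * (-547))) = -75792269983 / 43858514700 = -1.73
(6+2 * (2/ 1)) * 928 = 9280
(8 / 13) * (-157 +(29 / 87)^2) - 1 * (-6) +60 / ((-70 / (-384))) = 238.60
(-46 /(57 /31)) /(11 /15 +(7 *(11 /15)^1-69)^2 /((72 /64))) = -962550 /139528343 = -0.01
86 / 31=2.77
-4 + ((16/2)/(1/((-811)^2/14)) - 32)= 2630632/7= 375804.57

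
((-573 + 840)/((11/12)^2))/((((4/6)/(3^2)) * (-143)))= -519048/17303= -30.00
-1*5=-5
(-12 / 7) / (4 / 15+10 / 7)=-90 / 89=-1.01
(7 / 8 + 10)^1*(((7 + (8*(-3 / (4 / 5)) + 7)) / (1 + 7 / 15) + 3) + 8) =87 / 88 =0.99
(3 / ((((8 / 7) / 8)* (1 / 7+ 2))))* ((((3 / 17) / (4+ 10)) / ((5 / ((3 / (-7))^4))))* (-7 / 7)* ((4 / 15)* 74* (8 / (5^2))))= -95904 / 18221875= -0.01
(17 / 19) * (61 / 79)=1037 / 1501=0.69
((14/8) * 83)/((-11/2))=-581/22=-26.41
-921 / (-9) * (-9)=-921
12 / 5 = 2.40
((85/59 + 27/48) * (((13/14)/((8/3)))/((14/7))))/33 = 24583/2326016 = 0.01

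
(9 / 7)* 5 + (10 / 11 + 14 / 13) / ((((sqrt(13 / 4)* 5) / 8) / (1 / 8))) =568* sqrt(13) / 9295 + 45 / 7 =6.65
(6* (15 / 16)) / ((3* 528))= 5 / 1408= 0.00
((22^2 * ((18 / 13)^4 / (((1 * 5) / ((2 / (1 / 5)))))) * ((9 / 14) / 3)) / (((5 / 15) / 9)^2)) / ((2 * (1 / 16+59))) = 32923832832 / 6997445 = 4705.12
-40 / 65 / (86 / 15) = -60 / 559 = -0.11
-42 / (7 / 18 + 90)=-756 / 1627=-0.46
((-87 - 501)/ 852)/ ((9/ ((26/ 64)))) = -637/ 20448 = -0.03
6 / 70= 3 / 35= 0.09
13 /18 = 0.72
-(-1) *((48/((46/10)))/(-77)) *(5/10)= -120/1771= -0.07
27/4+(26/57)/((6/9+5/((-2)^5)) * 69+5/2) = 1860901/275196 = 6.76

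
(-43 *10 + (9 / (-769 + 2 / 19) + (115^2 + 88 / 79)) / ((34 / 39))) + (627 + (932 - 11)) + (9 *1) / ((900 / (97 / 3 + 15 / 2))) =191759073031193 / 11771932200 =16289.52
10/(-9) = -10/9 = -1.11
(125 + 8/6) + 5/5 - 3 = 373/3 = 124.33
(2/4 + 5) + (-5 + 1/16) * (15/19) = 487/304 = 1.60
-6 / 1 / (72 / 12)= -1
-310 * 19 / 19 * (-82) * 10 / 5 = 50840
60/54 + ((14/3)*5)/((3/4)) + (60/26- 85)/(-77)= 299965/9009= 33.30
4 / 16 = 1 / 4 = 0.25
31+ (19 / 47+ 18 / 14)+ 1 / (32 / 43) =34.03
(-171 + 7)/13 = -164/13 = -12.62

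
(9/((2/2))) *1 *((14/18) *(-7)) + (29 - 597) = -617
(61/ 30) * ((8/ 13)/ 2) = 122/ 195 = 0.63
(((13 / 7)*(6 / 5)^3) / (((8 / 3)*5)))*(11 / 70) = 11583 / 306250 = 0.04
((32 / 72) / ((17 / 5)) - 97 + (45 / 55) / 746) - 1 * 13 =-137941483 / 1255518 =-109.87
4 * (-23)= -92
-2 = -2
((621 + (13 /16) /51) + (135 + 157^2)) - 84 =20661949 /816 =25321.02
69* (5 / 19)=345 / 19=18.16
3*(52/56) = 39/14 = 2.79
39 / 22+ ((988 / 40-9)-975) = -52664 / 55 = -957.53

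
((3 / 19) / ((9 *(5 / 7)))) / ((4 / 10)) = 7 / 114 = 0.06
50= 50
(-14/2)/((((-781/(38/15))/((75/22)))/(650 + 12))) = 440230/8591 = 51.24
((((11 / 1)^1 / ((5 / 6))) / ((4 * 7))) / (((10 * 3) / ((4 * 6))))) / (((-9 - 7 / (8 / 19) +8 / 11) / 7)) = -5808 / 54775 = -0.11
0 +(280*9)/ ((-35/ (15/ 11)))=-98.18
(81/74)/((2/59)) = 4779/148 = 32.29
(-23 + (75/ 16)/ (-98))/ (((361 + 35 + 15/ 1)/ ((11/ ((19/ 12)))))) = -0.39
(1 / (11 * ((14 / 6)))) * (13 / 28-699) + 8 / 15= -862907 / 32340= -26.68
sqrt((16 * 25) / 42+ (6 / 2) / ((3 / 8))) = 4 * sqrt(483) / 21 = 4.19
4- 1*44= -40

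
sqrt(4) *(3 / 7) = 6 / 7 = 0.86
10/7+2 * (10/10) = 24/7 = 3.43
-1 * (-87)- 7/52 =4517/52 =86.87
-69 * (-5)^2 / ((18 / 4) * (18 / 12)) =-2300 / 9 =-255.56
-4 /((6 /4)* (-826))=4 /1239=0.00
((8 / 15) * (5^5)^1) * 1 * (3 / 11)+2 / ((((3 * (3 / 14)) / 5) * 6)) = 135770 / 297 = 457.14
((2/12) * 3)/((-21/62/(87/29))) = -31/7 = -4.43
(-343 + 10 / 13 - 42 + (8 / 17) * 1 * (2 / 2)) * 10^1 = -848110 / 221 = -3837.60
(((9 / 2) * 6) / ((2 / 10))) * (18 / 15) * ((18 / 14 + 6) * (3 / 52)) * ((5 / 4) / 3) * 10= 103275 / 364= 283.72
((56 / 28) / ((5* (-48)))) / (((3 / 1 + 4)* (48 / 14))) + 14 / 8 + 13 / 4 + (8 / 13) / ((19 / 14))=3879113 / 711360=5.45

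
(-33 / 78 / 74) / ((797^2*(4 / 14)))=-77 / 2444284232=-0.00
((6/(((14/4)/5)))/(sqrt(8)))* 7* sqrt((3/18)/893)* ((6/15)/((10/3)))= 0.03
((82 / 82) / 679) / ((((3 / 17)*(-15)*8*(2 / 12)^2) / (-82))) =697 / 3395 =0.21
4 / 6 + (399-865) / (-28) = 727 / 42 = 17.31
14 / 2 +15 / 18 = 47 / 6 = 7.83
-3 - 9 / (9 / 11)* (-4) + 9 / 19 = 788 / 19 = 41.47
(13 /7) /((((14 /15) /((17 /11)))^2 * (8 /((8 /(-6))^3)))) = -187850 /124509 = -1.51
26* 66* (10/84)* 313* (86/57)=38492740/399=96473.03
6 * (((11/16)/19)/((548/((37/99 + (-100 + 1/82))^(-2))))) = 543690873/13617694806896536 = 0.00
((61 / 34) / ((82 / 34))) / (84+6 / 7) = 427 / 48708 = 0.01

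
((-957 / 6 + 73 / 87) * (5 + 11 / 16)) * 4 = -2512237 / 696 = -3609.54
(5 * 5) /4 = 25 /4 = 6.25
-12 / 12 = -1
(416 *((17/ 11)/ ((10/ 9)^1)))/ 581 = 1.00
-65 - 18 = -83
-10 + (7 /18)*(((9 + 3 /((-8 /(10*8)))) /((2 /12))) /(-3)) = 19 /3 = 6.33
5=5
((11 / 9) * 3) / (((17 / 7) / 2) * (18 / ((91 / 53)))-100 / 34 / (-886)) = 4797247 / 16659492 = 0.29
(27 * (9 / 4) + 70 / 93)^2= 523448641 / 138384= 3782.58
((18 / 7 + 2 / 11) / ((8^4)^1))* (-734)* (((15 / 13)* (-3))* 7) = 875295 / 73216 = 11.95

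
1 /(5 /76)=76 /5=15.20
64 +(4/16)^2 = 1025/16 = 64.06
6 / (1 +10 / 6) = 9 / 4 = 2.25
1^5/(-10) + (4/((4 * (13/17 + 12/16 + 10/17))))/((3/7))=4331/4290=1.01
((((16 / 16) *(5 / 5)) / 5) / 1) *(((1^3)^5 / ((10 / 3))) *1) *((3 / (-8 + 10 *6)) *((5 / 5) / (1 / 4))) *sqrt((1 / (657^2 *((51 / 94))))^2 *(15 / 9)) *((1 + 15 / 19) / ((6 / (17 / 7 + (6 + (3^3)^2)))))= 242614 *sqrt(15) / 55974084075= 0.00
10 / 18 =5 / 9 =0.56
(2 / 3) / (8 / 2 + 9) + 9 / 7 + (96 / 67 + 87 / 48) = 1341047 / 292656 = 4.58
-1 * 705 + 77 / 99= -6338 / 9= -704.22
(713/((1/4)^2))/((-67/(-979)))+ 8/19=212200744/1273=166693.44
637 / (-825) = -637 / 825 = -0.77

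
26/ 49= 0.53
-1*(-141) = 141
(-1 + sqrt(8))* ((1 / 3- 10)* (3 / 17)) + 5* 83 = 7084 / 17- 58* sqrt(2) / 17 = 411.88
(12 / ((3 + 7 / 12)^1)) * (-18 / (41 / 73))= -107.33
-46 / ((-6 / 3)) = 23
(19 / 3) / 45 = 19 / 135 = 0.14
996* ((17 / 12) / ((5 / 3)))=4233 / 5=846.60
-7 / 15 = -0.47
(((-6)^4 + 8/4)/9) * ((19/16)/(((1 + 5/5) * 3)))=12331/432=28.54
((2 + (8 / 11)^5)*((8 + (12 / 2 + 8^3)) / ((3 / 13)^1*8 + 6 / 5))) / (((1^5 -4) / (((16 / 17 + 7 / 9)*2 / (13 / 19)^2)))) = -9845674548700 / 10570904487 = -931.39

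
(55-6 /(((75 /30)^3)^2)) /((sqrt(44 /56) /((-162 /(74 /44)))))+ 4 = 4-278313084 * sqrt(154) /578125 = -5970.10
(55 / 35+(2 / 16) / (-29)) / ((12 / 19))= 48355 / 19488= 2.48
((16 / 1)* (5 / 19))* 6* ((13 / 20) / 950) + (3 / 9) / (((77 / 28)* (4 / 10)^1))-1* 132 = -39217502 / 297825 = -131.68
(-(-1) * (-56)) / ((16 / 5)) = -35 / 2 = -17.50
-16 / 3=-5.33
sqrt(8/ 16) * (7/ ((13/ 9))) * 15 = 945 * sqrt(2)/ 26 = 51.40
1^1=1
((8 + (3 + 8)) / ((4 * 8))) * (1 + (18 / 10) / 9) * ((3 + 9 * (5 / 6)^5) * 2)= 108623 / 11520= 9.43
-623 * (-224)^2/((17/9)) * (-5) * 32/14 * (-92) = -295805583360/17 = -17400328432.94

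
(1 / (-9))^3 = -1 / 729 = -0.00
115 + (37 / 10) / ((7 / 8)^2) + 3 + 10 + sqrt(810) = 9 * sqrt(10) + 32544 / 245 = 161.29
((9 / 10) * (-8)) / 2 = -18 / 5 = -3.60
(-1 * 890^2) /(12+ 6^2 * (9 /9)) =-198025 /12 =-16502.08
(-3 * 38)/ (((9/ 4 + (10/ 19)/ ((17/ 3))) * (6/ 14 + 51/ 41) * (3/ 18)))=-1761319/ 10090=-174.56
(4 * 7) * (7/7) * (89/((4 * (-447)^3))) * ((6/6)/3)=-623/267943869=-0.00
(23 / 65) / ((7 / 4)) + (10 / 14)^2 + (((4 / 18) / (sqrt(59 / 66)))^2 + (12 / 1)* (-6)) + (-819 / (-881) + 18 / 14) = -308501516873 / 4469934105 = -69.02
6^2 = 36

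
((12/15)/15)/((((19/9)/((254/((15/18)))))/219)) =4005072/2375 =1686.35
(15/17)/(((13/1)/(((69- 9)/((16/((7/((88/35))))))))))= 55125/77792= 0.71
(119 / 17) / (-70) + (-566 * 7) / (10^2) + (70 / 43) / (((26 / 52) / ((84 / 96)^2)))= -640309 / 17200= -37.23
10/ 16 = 5/ 8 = 0.62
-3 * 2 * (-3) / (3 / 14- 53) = -252 / 739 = -0.34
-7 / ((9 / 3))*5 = -35 / 3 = -11.67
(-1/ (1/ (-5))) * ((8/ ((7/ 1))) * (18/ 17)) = 720/ 119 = 6.05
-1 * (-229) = 229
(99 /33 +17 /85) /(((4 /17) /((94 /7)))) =6392 /35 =182.63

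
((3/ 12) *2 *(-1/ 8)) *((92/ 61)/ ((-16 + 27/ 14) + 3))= 161/ 18910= 0.01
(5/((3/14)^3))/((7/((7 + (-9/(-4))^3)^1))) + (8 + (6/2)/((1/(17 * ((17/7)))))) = 2217923/1512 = 1466.88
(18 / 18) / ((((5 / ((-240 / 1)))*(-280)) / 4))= 24 / 35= 0.69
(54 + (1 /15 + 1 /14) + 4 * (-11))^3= 9649992689 /9261000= 1042.00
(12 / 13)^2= 144 / 169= 0.85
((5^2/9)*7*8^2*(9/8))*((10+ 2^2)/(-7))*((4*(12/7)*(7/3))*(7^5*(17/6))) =-6400105600/3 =-2133368533.33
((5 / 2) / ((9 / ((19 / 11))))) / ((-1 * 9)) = -95 / 1782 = -0.05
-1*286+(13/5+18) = -265.40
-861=-861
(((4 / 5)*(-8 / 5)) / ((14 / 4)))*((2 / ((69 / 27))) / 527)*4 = -0.00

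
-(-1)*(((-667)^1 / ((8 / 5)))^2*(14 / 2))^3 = 471920832795365743234375 / 262144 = 1800235110455954525.89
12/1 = 12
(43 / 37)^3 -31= -1490736 / 50653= -29.43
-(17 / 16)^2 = -1.13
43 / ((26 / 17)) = 28.12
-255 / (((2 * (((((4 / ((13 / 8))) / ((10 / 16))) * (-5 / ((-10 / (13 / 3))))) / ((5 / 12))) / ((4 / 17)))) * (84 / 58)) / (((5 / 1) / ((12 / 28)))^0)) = -3625 / 3584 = -1.01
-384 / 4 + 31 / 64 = -6113 / 64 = -95.52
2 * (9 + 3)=24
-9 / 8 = -1.12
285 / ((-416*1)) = -285 / 416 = -0.69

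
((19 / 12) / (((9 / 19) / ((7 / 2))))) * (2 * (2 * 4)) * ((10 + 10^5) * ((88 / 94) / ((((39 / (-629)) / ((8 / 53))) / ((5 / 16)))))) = -34972122862600 / 2623023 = -13332754.94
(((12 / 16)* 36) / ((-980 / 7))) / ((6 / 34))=-153 / 140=-1.09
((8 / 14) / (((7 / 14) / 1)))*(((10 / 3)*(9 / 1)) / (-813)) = -80 / 1897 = -0.04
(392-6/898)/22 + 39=561247/9878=56.82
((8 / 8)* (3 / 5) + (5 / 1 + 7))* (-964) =-60732 / 5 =-12146.40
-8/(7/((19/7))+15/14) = -2128/971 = -2.19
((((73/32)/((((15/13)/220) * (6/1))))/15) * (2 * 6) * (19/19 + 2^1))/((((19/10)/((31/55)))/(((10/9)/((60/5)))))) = 29419/6156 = 4.78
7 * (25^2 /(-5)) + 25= -850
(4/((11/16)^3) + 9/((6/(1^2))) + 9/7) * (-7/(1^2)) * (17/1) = -4781845/2662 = -1796.34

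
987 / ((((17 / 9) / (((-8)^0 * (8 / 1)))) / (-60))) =-4263840 / 17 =-250814.12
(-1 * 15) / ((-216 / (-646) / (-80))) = 3588.89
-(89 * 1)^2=-7921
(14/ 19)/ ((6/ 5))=35/ 57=0.61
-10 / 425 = -2 / 85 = -0.02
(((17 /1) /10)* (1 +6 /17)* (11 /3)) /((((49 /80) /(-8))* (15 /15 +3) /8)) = -32384 /147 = -220.30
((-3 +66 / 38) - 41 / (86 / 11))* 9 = -95697 / 1634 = -58.57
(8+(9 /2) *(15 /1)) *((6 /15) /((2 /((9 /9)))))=151 /10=15.10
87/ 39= 29/ 13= 2.23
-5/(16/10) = -25/8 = -3.12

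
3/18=1/6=0.17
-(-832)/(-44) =-208/11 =-18.91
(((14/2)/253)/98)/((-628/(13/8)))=-13/17795008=-0.00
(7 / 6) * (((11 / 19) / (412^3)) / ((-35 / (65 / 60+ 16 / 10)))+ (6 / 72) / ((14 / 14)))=77510767943 / 797253619200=0.10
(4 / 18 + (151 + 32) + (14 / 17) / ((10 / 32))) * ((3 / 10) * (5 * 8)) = 568724 / 255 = 2230.29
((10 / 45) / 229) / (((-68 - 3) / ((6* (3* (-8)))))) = 32 / 16259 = 0.00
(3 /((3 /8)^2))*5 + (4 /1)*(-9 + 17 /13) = 2960 /39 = 75.90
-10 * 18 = -180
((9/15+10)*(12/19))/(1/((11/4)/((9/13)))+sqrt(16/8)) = -1637064/1881095+6502782*sqrt(2)/1881095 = 4.02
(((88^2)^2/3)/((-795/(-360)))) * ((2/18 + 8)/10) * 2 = 35022209024/2385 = 14684364.37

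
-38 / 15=-2.53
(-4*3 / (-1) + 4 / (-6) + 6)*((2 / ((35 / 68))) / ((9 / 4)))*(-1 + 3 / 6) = -14144 / 945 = -14.97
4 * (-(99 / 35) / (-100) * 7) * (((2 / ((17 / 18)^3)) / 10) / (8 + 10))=32076 / 3070625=0.01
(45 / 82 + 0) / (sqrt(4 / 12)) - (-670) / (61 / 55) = 45 *sqrt(3) / 82 + 36850 / 61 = 605.05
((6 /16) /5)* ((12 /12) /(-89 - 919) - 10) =-10081 /13440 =-0.75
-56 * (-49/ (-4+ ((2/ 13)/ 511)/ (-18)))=-164055528/ 239149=-686.00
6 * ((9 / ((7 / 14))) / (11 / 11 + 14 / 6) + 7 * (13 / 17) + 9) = 10074 / 85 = 118.52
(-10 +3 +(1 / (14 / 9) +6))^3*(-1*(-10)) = -625 / 1372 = -0.46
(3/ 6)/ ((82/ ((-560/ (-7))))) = 20/ 41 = 0.49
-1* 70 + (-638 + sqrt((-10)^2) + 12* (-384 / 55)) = -42998 / 55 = -781.78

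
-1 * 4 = -4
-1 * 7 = -7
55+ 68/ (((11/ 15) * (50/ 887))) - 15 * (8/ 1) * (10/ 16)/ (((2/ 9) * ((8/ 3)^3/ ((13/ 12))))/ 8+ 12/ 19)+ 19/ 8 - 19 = 1616.26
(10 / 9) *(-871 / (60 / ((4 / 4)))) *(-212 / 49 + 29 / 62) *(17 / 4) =173582461 / 656208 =264.52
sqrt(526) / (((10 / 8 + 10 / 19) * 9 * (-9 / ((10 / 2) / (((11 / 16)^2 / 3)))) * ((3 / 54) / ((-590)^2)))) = -13545267200 * sqrt(526) / 9801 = -31696408.80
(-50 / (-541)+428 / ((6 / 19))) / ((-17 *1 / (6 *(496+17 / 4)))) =-239312.38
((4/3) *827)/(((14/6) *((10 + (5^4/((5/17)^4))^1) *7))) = 3308/4093019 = 0.00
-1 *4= -4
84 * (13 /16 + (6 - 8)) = -399 /4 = -99.75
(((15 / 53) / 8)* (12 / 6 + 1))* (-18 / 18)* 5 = -225 / 424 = -0.53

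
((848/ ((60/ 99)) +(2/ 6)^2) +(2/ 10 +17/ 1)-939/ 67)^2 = 17880432132676/ 9090225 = 1966995.55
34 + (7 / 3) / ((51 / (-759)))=-37 / 51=-0.73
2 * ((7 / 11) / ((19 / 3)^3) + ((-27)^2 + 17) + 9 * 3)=116644532 / 75449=1546.01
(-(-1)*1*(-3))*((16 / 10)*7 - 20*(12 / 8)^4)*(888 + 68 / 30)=12025277 / 50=240505.54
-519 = -519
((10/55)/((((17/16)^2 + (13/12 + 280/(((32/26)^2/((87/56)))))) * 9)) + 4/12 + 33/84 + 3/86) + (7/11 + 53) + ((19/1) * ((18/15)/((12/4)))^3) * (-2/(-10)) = 75388796966479/1379718532500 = 54.64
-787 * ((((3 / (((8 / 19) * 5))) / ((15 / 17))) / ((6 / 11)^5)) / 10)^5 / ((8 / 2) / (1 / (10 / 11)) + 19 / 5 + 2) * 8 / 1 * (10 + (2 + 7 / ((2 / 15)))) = -18018484.82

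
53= 53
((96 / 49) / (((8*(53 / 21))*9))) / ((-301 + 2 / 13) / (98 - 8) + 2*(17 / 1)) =4680 / 13307399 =0.00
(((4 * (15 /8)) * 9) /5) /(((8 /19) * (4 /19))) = 9747 /64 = 152.30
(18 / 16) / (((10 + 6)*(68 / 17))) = 9 / 512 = 0.02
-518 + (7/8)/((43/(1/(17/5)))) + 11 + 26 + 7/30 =-42172327/87720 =-480.76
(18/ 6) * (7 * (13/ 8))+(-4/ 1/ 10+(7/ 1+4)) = 1789/ 40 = 44.72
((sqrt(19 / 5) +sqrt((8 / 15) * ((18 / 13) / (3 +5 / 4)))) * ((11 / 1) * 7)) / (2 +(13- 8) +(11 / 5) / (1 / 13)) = 308 * sqrt(3315) / 19669 +77 * sqrt(95) / 178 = 5.12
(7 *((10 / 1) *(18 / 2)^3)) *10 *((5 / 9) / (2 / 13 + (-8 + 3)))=-58500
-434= -434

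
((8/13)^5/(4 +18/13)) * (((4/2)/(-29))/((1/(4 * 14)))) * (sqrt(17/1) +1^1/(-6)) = 131072/12424035-262144 * sqrt(17)/4141345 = -0.25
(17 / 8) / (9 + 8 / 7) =119 / 568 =0.21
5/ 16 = 0.31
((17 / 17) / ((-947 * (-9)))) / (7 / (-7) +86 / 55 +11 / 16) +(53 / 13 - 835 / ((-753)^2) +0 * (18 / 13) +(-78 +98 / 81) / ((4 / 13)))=-245.49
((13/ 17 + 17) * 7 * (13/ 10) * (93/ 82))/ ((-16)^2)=1277913/ 1784320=0.72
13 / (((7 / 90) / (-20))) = -23400 / 7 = -3342.86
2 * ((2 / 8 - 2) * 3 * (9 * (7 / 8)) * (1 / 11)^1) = -1323 / 176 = -7.52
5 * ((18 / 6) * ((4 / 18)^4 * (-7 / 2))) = -280 / 2187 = -0.13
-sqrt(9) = -3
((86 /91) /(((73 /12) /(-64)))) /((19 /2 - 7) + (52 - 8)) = -44032 /205933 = -0.21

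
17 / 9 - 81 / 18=-47 / 18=-2.61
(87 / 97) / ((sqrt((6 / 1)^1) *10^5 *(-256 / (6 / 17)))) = -87 *sqrt(6) / 42214400000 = -0.00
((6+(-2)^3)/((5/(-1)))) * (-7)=-14/5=-2.80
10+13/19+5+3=355/19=18.68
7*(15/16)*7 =735/16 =45.94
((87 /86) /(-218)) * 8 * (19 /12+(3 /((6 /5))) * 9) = -8381 /9374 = -0.89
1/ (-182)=-1/ 182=-0.01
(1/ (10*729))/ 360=1/ 2624400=0.00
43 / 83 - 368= -367.48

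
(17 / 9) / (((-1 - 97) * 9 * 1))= -17 / 7938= -0.00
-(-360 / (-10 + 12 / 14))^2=-1550.39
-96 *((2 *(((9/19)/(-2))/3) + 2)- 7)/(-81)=-6.11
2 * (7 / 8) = 7 / 4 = 1.75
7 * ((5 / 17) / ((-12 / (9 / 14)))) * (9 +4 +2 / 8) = -795 / 544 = -1.46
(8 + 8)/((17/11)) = 176/17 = 10.35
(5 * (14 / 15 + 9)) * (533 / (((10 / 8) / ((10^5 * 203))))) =1289732080000 / 3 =429910693333.33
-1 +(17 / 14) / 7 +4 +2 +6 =11.17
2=2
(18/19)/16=9/152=0.06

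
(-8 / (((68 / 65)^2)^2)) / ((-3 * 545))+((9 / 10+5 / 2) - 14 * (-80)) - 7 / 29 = 142332505088477 / 126724742880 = 1123.16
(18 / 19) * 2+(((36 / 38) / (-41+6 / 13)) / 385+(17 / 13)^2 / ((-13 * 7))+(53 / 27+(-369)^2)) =31137500187170389 / 228675041595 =136164.84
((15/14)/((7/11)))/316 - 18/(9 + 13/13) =-277887/154840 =-1.79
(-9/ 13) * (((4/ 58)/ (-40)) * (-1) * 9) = -81/ 7540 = -0.01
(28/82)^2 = 196/1681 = 0.12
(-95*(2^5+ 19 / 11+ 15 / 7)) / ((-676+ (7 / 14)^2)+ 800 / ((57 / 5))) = 59824920 / 10631467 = 5.63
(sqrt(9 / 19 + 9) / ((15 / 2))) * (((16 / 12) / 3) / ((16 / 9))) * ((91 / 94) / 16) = 91 * sqrt(95) / 142880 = 0.01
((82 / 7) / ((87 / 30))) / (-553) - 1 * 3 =-337597 / 112259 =-3.01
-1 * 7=-7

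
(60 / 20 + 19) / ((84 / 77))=121 / 6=20.17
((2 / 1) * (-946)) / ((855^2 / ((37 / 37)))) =-0.00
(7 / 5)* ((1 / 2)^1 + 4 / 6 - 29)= -1169 / 30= -38.97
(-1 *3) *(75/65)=-45/13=-3.46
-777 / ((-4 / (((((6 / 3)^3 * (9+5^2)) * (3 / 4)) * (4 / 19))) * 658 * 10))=5661 / 4465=1.27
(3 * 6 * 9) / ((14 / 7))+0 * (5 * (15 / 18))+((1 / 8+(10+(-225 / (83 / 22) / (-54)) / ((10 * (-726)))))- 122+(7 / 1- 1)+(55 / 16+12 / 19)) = -51972905 / 2497968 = -20.81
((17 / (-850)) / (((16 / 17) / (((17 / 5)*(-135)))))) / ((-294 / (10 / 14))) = -2601 / 109760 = -0.02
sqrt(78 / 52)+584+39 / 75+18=sqrt(6) / 2+15063 / 25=603.74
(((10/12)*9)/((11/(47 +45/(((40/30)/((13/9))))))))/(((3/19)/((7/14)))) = 36385/176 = 206.73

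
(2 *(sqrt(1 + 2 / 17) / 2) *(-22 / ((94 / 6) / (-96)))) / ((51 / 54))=114048 *sqrt(323) / 13583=150.90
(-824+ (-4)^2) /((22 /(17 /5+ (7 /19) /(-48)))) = -1562369 /12540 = -124.59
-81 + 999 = 918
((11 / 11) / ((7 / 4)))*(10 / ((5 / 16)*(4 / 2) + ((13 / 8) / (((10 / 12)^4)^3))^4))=1136868377216160297393798828125000000 / 8767336311108200527960097482579830269411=0.00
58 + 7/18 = 1051/18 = 58.39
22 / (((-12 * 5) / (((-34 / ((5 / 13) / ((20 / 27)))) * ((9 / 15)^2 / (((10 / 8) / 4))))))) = 155584 / 5625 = 27.66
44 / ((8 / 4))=22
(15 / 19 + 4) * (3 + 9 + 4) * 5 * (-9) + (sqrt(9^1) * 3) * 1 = -65349 / 19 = -3439.42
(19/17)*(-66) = -1254/17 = -73.76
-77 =-77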